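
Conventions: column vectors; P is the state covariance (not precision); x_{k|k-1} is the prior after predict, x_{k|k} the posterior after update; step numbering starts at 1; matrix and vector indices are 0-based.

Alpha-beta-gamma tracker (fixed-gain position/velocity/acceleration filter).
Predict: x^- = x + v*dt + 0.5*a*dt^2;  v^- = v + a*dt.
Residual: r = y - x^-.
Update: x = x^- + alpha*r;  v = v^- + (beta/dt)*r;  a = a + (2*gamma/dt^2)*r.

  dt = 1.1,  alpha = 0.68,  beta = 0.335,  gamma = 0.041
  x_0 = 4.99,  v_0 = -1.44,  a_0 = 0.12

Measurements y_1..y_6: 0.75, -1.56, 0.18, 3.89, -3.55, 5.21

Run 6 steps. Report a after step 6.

a_post = 0.6309

step 1: x_pred=3.4786  r=-2.7286  x^+=1.6232  v^+=-2.1390  a^+=-0.0649
step 2: x_pred=-0.7690  r=-0.7910  x^+=-1.3069  v^+=-2.4513  a^+=-0.1185
step 3: x_pred=-4.0750  r=4.2550  x^+=-1.1816  v^+=-1.2858  a^+=0.1698
step 4: x_pred=-2.4932  r=6.3832  x^+=1.8474  v^+=0.8450  a^+=0.6024
step 5: x_pred=3.1413  r=-6.6913  x^+=-1.4088  v^+=-0.5302  a^+=0.1490
step 6: x_pred=-1.9018  r=7.1118  x^+=2.9342  v^+=1.7996  a^+=0.6309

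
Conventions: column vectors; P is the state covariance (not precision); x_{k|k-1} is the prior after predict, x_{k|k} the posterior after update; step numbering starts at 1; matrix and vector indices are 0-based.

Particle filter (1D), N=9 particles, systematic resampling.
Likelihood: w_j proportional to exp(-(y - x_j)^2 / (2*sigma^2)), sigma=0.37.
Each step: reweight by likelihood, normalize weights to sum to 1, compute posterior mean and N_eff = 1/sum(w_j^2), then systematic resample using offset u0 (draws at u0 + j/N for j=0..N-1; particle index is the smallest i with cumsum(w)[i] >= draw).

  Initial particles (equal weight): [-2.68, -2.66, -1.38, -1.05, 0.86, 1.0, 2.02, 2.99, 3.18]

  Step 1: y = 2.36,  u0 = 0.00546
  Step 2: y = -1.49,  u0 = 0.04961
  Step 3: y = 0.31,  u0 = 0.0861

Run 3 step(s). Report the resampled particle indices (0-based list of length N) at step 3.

resampled_idx = [0, 1, 2, 3, 4, 5, 6, 7, 8]

step 1: w=[0.0000, 0.0000, 0.0000, 0.0000, 0.0003, 0.0012, 0.6707, 0.2401, 0.0878]  mean=2.3531  Neff=1.9411  idx=[6, 6, 6, 6, 6, 6, 6, 7, 7]
step 2: w=[0.1429, 0.1429, 0.1429, 0.1429, 0.1429, 0.1429, 0.1429, 0.0000, 0.0000]  mean=2.0200  Neff=7.0000  idx=[0, 1, 1, 2, 3, 4, 5, 5, 6]
step 3: w=[0.1111, 0.1111, 0.1111, 0.1111, 0.1111, 0.1111, 0.1111, 0.1111, 0.1111]  mean=2.0200  Neff=9.0000  idx=[0, 1, 2, 3, 4, 5, 6, 7, 8]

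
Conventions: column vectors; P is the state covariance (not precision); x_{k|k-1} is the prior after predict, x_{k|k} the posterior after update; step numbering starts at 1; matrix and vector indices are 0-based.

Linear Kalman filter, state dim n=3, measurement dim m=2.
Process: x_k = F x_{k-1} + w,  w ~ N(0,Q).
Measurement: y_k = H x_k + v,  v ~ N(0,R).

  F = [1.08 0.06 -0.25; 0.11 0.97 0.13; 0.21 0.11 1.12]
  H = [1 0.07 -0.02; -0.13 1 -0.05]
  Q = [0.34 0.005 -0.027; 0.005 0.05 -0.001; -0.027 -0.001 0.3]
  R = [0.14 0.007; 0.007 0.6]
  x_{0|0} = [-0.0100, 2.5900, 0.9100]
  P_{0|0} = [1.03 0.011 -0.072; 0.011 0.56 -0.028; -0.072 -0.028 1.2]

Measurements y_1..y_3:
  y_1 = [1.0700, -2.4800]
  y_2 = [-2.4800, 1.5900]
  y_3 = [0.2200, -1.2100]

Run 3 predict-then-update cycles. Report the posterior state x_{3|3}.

x_post = [-0.2504, 0.0051, 0.0379]

step 1: x^-=[-0.0829, 2.6295, 1.3020]  P^-=[1.6596 0.1310 -0.2087; 0.1310 0.6029 0.2180; -0.2087 0.2180 1.8172]  S=[1.8293 -0.0302; -0.0302 1.1769]  K=[0.9138 -0.0397; 0.1004 0.4911; -0.1235 0.1279]  nu=[0.9949, -5.0552]  x^+=[1.0271, 0.2468, 0.5326]  P^+=[0.1278 -0.0005 0.0074; -0.0005 0.3036 0.1653; 0.0074 0.1653 1.7691]
step 2: x^-=[0.9909, 0.4216, 0.8393]  P^-=[0.5918 -0.0581 -0.4763; -0.0581 0.4089 0.4749; -0.4763 0.4749 2.5727]  S=[0.7444 -0.0849; -0.0849 0.9867]  K=[0.7973 -0.0441; -0.0070 0.3974; -0.6232 0.3601]  nu=[-3.4837, 1.3392]  x^+=[-1.8456, 0.9782, 3.4927]  P^+=[0.1107 -0.0097 -0.0640; -0.0097 0.2526 0.3092; -0.0640 0.3092 2.1175]
step 3: x^-=[-2.8077, 1.1999, 3.6318]  P^-=[0.6264 -0.1260 -0.6562; -0.1260 0.3989 0.6655; -0.6562 0.6655 3.0098]  S=[0.7763 -0.1529; -0.1529 0.9746]  K=[0.8019 -0.0534; -0.0684 0.3812; -0.7652 0.4959]  nu=[3.0163, -2.5933]  x^+=[-0.2504, 0.0051, 0.0379]  P^+=[0.1113 -0.0163 -0.0870; -0.0163 0.2456 0.3908; -0.0870 0.3908 2.1996]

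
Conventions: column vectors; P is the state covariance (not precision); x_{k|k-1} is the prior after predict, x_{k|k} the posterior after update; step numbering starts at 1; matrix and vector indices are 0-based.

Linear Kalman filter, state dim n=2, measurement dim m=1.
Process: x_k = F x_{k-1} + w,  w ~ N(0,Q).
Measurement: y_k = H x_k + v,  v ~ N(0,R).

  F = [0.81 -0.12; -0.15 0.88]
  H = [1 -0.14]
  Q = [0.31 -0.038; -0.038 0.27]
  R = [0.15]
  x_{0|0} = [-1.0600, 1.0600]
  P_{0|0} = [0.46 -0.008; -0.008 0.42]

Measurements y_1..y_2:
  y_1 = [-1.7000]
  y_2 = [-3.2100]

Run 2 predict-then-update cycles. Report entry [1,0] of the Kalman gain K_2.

K[1,0] = -0.3131

step 1: x^-=[-0.9858, 1.0918]  P^-=[0.6194 -0.1441; -0.1441 0.6077]  S=[0.8217]  K=[0.7784; -0.2789]  nu=[-0.5613]  x^+=[-1.4228, 1.2484]  P^+=[0.1216 0.0343; 0.0343 0.5438]
step 2: x^-=[-1.3022, 1.3120]  P^-=[0.3909 -0.0851; -0.0851 0.6848]  S=[0.5782]  K=[0.6967; -0.3131]  nu=[-1.7241]  x^+=[-2.5035, 1.8517]  P^+=[0.1102 0.0410; 0.0410 0.6281]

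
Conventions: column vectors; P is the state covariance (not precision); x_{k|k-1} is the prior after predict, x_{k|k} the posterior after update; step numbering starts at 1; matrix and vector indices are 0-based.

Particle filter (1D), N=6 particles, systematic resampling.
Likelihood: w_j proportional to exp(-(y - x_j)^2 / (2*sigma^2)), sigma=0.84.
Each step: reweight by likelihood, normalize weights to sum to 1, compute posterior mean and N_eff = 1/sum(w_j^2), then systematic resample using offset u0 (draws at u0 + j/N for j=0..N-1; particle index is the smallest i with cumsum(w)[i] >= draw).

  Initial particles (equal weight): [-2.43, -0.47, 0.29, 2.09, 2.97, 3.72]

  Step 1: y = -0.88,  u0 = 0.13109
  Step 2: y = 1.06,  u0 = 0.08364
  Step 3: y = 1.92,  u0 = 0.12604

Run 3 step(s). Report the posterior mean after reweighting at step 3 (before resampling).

step 1: w=[0.1256, 0.6118, 0.2613, 0.0013, 0.0000, 0.0000]  mean=-0.5141  Neff=2.1818  idx=[1, 1, 1, 1, 2, 2]
step 2: w=[0.0917, 0.0917, 0.0917, 0.0917, 0.3165, 0.3165]  mean=0.0112  Neff=4.2724  idx=[0, 2, 4, 4, 5, 5]
step 3: w=[0.0271, 0.0271, 0.2364, 0.2364, 0.2364, 0.2364]  mean=0.2488  Neff=4.4429  idx=[2, 3, 3, 4, 5, 5]

post_mean = 0.2488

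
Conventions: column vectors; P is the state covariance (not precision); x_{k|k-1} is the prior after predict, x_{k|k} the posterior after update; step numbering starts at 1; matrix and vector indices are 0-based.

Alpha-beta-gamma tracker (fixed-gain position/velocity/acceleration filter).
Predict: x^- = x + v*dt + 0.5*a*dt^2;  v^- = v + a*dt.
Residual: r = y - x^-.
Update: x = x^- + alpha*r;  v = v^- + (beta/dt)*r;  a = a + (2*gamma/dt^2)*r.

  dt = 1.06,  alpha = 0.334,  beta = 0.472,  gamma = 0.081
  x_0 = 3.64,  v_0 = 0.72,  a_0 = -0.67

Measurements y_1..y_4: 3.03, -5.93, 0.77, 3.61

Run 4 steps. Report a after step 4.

a_post = 0.8451

step 1: x_pred=4.0268  r=-0.9968  x^+=3.6939  v^+=-0.4341  a^+=-0.8137
step 2: x_pred=2.7766  r=-8.7066  x^+=-0.1314  v^+=-5.1735  a^+=-2.0690
step 3: x_pred=-6.7777  r=7.5477  x^+=-4.2568  v^+=-4.0058  a^+=-0.9808
step 4: x_pred=-9.0540  r=12.6640  x^+=-4.8242  v^+=0.5936  a^+=0.8451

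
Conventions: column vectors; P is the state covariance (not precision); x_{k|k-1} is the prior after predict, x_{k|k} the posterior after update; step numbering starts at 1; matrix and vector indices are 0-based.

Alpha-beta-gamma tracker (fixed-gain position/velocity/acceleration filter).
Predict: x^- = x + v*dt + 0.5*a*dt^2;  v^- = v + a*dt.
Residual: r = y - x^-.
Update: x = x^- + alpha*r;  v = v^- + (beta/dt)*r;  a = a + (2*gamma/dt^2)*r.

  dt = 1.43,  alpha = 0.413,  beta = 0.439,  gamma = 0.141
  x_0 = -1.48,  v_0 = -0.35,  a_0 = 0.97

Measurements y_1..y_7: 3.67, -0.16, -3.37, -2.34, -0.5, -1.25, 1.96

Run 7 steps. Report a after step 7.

a_post = 1.6561

step 1: x_pred=-0.9887  r=4.6587  x^+=0.9353  v^+=2.4673  a^+=1.6125
step 2: x_pred=6.1122  r=-6.2722  x^+=3.5218  v^+=2.8476  a^+=0.7475
step 3: x_pred=8.3581  r=-11.7281  x^+=3.5144  v^+=0.3160  a^+=-0.8699
step 4: x_pred=3.0770  r=-5.4170  x^+=0.8398  v^+=-2.5908  a^+=-1.6169
step 5: x_pred=-4.5183  r=4.0183  x^+=-2.8587  v^+=-3.6694  a^+=-1.0627
step 6: x_pred=-9.1925  r=7.9425  x^+=-5.9123  v^+=-2.7508  a^+=0.0326
step 7: x_pred=-9.8126  r=11.7726  x^+=-4.9505  v^+=0.9099  a^+=1.6561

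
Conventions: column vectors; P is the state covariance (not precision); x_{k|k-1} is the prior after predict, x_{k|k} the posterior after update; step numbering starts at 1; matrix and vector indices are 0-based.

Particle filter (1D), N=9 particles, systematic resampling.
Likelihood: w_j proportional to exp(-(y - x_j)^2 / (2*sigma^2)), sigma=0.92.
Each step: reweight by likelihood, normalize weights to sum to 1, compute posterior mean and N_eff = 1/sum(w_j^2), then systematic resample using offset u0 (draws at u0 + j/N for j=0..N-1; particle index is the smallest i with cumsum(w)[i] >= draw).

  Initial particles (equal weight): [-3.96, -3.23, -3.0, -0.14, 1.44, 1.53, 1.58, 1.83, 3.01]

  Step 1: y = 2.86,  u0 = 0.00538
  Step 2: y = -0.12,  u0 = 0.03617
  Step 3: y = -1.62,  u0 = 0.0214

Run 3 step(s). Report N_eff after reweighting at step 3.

N_eff = 7.6508

step 1: w=[0.0000, 0.0000, 0.0000, 0.0019, 0.1186, 0.1373, 0.1483, 0.2086, 0.3852]  mean=2.1563  Neff=4.0511  idx=[4, 4, 5, 6, 7, 7, 8, 8, 8]
step 2: w=[0.2204, 0.2204, 0.1859, 0.1683, 0.0982, 0.0982, 0.0028, 0.0028, 0.0028]  mean=1.5703  Neff=5.5749  idx=[0, 0, 1, 1, 2, 2, 3, 4, 5]
step 3: w=[0.1543, 0.1543, 0.1543, 0.1543, 0.1109, 0.1109, 0.0920, 0.0344, 0.0344]  mean=1.4997  Neff=7.6508  idx=[0, 0, 1, 2, 3, 3, 4, 5, 6]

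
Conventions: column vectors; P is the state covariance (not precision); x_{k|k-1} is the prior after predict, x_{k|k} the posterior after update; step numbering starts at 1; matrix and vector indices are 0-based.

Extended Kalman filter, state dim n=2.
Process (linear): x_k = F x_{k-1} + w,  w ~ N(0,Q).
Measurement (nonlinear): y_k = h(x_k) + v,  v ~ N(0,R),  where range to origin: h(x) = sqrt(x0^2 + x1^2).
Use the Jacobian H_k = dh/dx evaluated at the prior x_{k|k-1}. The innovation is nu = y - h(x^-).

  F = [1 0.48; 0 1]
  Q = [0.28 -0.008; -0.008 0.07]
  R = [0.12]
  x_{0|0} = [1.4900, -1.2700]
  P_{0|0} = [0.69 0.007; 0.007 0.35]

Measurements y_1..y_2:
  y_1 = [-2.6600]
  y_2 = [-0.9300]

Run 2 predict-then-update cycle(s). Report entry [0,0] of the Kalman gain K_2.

K[0,0] = -1.0039

step 1: x^-=[0.8804, -1.2700]  P^-=[1.0574 0.1670; 0.1670 0.4200]  H_jac=[0.5697 -0.8218]  S=[0.5905]  K=[0.7877; -0.4234]  nu=[-4.2053]  x^+=[-2.4323, 0.5106]  P^+=[0.6909 0.3640; 0.3640 0.3141]
step 2: x^-=[-2.1872, 0.5106]  P^-=[1.3927 0.5067; 0.5067 0.3841]  H_jac=[-0.9738 0.2274]  S=[1.2362]  K=[-1.0039; -0.3285]  nu=[-3.1760]  x^+=[1.0012, 1.5541]  P^+=[0.1468 0.0990; 0.0990 0.2507]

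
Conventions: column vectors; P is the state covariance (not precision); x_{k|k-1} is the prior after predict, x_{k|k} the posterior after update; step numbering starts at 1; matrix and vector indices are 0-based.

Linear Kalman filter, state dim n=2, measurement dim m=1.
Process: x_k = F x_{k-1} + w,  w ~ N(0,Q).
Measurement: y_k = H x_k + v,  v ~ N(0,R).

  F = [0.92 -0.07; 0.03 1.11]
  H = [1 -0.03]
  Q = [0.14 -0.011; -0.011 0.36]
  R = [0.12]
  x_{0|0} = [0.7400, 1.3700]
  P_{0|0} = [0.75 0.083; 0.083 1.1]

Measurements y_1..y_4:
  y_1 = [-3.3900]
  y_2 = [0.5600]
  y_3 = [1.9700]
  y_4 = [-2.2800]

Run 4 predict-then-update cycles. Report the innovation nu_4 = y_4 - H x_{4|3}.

innov = [-3.4338]

step 1: x^-=[0.5849, 1.5429]  P^-=[0.7695 0.0088; 0.0088 1.7215]  S=[0.8905]  K=[0.8638; -0.0481]  nu=[-3.9286]  x^+=[-2.8087, 1.7318]  P^+=[0.1050 0.0458; 0.0458 1.7195]
step 2: x^-=[-2.7052, 1.8381]  P^-=[0.2314 -0.0950; -0.0950 2.4817]  S=[0.3594]  K=[0.6519; -0.4716]  nu=[3.3203]  x^+=[-0.5406, 0.2723]  P^+=[0.0787 0.0155; 0.0155 2.4018]
step 3: x^-=[-0.5164, 0.2860]  P^-=[0.2164 -0.1797; -0.1797 3.3203]  S=[0.3502]  K=[0.6334; -0.7976]  nu=[2.4950]  x^+=[1.0638, -1.7041]  P^+=[0.0759 -0.0028; -0.0028 3.0975]
step 4: x^-=[1.0980, -1.8596]  P^-=[0.2198 -0.2524; -0.2524 4.1764]  S=[0.3587]  K=[0.6339; -1.0530]  nu=[-3.4338]  x^+=[-1.0786, 1.7562]  P^+=[0.0757 -0.0130; -0.0130 3.7786]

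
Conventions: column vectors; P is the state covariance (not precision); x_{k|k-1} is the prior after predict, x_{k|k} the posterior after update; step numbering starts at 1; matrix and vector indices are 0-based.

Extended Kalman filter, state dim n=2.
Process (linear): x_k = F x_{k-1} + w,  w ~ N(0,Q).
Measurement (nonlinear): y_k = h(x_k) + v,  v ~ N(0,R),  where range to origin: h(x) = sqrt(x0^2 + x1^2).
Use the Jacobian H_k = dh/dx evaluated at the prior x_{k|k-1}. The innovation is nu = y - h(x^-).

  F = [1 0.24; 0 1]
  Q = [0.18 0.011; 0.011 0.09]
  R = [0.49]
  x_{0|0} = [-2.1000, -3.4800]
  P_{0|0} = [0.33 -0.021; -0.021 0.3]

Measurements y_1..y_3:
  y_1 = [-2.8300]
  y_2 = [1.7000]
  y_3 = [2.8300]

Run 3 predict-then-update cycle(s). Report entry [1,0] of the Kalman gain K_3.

K[1,0] = -0.2977

step 1: x^-=[-2.9352, -3.4800]  P^-=[0.5172 0.0620; 0.0620 0.3900]  H_jac=[-0.6447 -0.7644]  S=[0.9940]  K=[-0.3832; -0.3401]  nu=[-7.3826]  x^+=[-0.1065, -0.9689]  P^+=[0.3713 -0.0675; -0.0675 0.2750]
step 2: x^-=[-0.3391, -0.9689]  P^-=[0.5347 0.0095; 0.0095 0.3650]  H_jac=[-0.3303 -0.9439]  S=[0.8794]  K=[-0.2110; -0.3953]  nu=[0.6735]  x^+=[-0.4812, -1.2351]  P^+=[0.4955 -0.0639; -0.0639 0.2276]
step 3: x^-=[-0.7776, -1.2351]  P^-=[0.6580 0.0017; 0.0017 0.3176]  H_jac=[-0.5328 -0.8463]  S=[0.9058]  K=[-0.3886; -0.2977]  nu=[1.3705]  x^+=[-1.3102, -1.6432]  P^+=[0.5212 -0.1031; -0.1031 0.2373]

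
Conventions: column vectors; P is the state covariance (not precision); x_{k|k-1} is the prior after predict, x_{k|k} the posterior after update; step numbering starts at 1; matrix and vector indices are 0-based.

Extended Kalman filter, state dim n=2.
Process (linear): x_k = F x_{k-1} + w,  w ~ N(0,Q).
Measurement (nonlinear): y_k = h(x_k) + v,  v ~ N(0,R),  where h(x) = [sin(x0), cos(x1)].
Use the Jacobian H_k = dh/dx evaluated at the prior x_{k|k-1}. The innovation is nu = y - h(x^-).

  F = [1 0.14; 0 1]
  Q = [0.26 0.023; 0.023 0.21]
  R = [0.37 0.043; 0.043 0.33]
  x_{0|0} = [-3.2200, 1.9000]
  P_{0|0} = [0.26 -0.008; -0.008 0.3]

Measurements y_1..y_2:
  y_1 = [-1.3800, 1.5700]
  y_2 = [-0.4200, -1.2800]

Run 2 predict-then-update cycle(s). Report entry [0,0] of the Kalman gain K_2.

K[0,0] = -0.5145

step 1: x^-=[-2.9540, 1.9000]  P^-=[0.5236 0.0570; 0.0570 0.5100]  H_jac=[-0.9825 0.0000; 0.0000 -0.9463]  S=[0.8754 0.0960; 0.0960 0.7867]  K=[-0.5880 0.0032; 0.0033 -0.6139]  nu=[-1.1935, 1.8933]  x^+=[-2.2462, 0.7338]  P^+=[0.2213 0.0256; 0.0256 0.2139]
step 2: x^-=[-2.1435, 0.7338]  P^-=[0.4927 0.0786; 0.0786 0.4239]  H_jac=[-0.5419 0.0000; 0.0000 -0.6697]  S=[0.5147 0.0715; 0.0715 0.5201]  K=[-0.5145 -0.0304; -0.0070 -0.5449]  nu=[0.4205, -2.0227]  x^+=[-2.2983, 1.8329]  P^+=[0.3537 0.0480; 0.0480 0.2689]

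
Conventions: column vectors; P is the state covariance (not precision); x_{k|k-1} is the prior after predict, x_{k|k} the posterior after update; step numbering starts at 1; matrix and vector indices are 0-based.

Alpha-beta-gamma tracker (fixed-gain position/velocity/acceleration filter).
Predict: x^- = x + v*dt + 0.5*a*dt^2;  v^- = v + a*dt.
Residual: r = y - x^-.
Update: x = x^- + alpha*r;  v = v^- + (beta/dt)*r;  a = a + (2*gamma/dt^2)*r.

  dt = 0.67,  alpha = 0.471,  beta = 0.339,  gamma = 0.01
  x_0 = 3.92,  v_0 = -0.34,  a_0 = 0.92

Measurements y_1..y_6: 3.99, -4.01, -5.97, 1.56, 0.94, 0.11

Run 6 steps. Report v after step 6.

step 1: x_pred=3.8987  r=0.0913  x^+=3.9417  v^+=0.3226  a^+=0.9241
step 2: x_pred=4.3652  r=-8.3752  x^+=0.4205  v^+=-3.2959  a^+=0.5509
step 3: x_pred=-1.6641  r=-4.3059  x^+=-3.6922  v^+=-5.1054  a^+=0.3591
step 4: x_pred=-7.0322  r=8.5922  x^+=-2.9853  v^+=-0.5174  a^+=0.7419
step 5: x_pred=-3.1655  r=4.1055  x^+=-1.2318  v^+=2.0569  a^+=0.9248
step 6: x_pred=0.3539  r=-0.2439  x^+=0.2390  v^+=2.5531  a^+=0.9139

v_post = 2.5531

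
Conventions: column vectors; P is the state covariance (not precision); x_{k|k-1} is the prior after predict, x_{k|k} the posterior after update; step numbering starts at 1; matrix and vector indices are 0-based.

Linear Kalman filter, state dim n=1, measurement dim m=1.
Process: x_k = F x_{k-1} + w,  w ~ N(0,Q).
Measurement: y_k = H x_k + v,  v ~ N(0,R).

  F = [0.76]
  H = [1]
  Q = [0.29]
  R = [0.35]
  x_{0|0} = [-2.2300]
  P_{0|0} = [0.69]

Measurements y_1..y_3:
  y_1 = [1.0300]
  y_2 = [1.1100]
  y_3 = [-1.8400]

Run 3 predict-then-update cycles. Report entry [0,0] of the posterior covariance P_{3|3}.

P_post[0,0] = 0.1868

step 1: x^-=[-1.6948]  P^-=[0.6885]  S=[1.0385]  K=[0.6630]  nu=[2.7248]  x^+=[0.1117]  P^+=[0.2320]
step 2: x^-=[0.0849]  P^-=[0.4240]  S=[0.7740]  K=[0.5478]  nu=[1.0251]  x^+=[0.6465]  P^+=[0.1917]
step 3: x^-=[0.4913]  P^-=[0.4007]  S=[0.7507]  K=[0.5338]  nu=[-2.3313]  x^+=[-0.7531]  P^+=[0.1868]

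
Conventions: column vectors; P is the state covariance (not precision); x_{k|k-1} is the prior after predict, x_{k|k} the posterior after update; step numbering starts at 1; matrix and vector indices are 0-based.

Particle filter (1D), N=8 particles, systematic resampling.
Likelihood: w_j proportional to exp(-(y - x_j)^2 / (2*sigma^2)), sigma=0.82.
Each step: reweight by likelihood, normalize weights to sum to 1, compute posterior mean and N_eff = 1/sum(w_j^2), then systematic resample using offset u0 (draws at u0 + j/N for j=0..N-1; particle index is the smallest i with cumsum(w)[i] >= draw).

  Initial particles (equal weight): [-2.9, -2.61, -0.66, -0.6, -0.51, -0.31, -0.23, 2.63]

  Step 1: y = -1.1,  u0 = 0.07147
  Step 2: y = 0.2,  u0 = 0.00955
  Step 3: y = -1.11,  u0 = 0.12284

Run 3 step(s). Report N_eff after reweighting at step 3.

step 1: w=[0.0228, 0.0466, 0.2198, 0.2108, 0.1959, 0.1596, 0.1446, 0.0000]  mean=-0.6418  Neff=5.5506  idx=[2, 2, 3, 3, 4, 5, 5, 6]
step 2: w=[0.1030, 0.1030, 0.1109, 0.1109, 0.1227, 0.1471, 0.1471, 0.1555]  mean=-0.4585  Neff=7.7953  idx=[0, 1, 2, 3, 4, 5, 6, 7]
step 3: w=[0.1448, 0.1448, 0.1388, 0.1388, 0.1288, 0.1046, 0.1046, 0.0947]  mean=-0.5101  Neff=7.8166  idx=[0, 1, 2, 3, 4, 5, 6, 7]

N_eff = 7.8166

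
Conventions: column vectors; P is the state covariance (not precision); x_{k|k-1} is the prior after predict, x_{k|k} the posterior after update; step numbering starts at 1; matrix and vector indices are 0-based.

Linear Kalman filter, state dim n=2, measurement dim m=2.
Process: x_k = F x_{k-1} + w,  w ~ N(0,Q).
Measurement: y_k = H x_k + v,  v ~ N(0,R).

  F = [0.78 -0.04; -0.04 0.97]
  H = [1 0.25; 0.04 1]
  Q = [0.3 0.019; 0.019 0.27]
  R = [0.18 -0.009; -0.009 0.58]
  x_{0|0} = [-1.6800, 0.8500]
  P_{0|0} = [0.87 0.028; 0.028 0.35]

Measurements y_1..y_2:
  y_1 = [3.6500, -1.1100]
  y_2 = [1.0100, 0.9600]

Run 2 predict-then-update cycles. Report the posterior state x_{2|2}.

step 1: x^-=[-1.3444, 0.8917]  P^-=[0.8281 -0.0005; -0.0005 0.5985]  S=[1.0453 0.1733; 0.1733 1.1798]  K=[0.8072 -0.0909; 0.0601 0.4985]  nu=[4.7715, -1.9479]  x^+=[2.6841, 0.2073]  P^+=[0.1627 -0.0665; -0.0665 0.2912]
step 2: x^-=[2.0853, 0.0937]  P^-=[0.4036 -0.0478; -0.0478 0.5494]  S=[0.5941 0.0962; 0.0962 1.1263]  K=[0.6732 -0.0856; 0.0730 0.4799]  nu=[-1.0987, 0.7829]  x^+=[1.2786, 0.3892]  P^+=[0.1372 -0.0612; -0.0612 0.2801]

x_post = [1.2786, 0.3892]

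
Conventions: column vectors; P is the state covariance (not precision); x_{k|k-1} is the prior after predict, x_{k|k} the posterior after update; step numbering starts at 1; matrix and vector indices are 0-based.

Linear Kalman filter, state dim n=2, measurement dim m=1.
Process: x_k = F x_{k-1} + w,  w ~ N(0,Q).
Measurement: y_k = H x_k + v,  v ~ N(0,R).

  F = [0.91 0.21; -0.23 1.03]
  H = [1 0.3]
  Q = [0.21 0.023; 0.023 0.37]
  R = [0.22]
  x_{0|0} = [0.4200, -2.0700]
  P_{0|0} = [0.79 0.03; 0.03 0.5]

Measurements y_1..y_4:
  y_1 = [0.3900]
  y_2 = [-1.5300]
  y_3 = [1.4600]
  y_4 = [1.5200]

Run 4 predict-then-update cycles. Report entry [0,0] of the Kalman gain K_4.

step 1: x^-=[-0.0525, -2.2287]  P^-=[0.8977 -0.0075; -0.0075 0.9280]  S=[1.1967]  K=[0.7483; 0.2264]  nu=[1.1111]  x^+=[0.7789, -1.9772]  P^+=[0.2277 -0.2102; -0.2102 0.8667]
step 2: x^-=[0.2936, -2.2157]  P^-=[0.3564 -0.0241; -0.0241 1.4011]  S=[0.6881]  K=[0.5075; 0.5759]  nu=[-1.1589]  x^+=[-0.2945, -2.8831]  P^+=[0.1792 -0.2252; -0.2252 1.1729]
step 3: x^-=[-0.8735, -2.9018]  P^-=[0.3241 0.0390; 0.0390 1.7305]  S=[0.7232]  K=[0.4643; 0.7718]  nu=[3.2040]  x^+=[0.6140, -0.4290]  P^+=[0.1682 -0.2201; -0.2201 1.2997]
step 4: x^-=[0.4687, -0.5831]  P^-=[0.3225 0.0732; 0.0732 1.8621]  S=[0.7540]  K=[0.4568; 0.8380]  nu=[1.2262]  x^+=[1.0288, 0.4445]  P^+=[0.1651 -0.2154; -0.2154 1.3326]

K[0,0] = 0.4568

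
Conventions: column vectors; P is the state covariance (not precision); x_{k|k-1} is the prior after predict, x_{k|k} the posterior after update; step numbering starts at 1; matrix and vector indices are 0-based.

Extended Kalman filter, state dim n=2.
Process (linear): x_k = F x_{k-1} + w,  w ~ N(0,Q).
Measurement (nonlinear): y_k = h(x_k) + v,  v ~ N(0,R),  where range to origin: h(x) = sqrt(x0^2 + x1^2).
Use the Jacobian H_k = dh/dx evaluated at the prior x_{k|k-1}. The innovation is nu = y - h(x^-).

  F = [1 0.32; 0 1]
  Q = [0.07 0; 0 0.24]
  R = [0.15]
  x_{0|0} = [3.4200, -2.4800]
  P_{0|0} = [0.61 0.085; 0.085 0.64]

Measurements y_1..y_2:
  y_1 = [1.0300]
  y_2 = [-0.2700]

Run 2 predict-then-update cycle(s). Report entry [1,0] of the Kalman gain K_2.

K[1,0] = -0.5257

step 1: x^-=[2.6264, -2.4800]  P^-=[0.7999 0.2898; 0.2898 0.8800]  H_jac=[0.7271 -0.6866]  S=[0.6984]  K=[0.5479; -0.5634]  nu=[-2.5823]  x^+=[1.2115, -1.0251]  P^+=[0.5903 0.5054; 0.5054 0.6583]
step 2: x^-=[0.8834, -1.0251]  P^-=[1.0511 0.7161; 0.7161 0.8983]  H_jac=[0.6528 -0.7575]  S=[0.4052]  K=[0.3548; -0.5257]  nu=[-1.6233]  x^+=[0.3076, -0.1717]  P^+=[1.0001 0.7916; 0.7916 0.7863]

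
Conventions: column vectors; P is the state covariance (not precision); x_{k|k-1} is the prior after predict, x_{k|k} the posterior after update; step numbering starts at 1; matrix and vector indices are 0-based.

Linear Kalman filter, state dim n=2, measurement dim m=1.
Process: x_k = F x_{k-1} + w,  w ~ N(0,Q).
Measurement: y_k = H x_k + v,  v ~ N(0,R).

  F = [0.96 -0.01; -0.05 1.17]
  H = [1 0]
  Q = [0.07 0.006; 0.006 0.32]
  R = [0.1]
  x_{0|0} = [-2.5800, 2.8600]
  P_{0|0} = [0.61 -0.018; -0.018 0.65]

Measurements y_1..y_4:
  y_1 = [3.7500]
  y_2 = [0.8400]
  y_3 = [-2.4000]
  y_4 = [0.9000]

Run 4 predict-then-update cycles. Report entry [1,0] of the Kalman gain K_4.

step 1: x^-=[-2.5054, 3.4752]  P^-=[0.6326 -0.0511; -0.0511 1.2134]  S=[0.7326]  K=[0.8635; -0.0698]  nu=[6.2554]  x^+=[2.8961, 3.0388]  P^+=[0.0863 -0.0070; -0.0070 1.2099]
step 2: x^-=[2.7499, 3.4106]  P^-=[0.1498 -0.0201; -0.0201 1.9772]  S=[0.2498]  K=[0.5997; -0.0806]  nu=[-1.9099]  x^+=[1.6045, 3.5645]  P^+=[0.0600 -0.0081; -0.0081 1.9756]
step 3: x^-=[1.5046, 4.0903]  P^-=[0.1256 -0.0291; -0.0291 3.0255]  S=[0.2256]  K=[0.5568; -0.1288]  nu=[-3.9046]  x^+=[-0.6694, 4.5930]  P^+=[0.0557 -0.0129; -0.0129 3.0217]
step 4: x^-=[-0.6886, 5.4073]  P^-=[0.1219 -0.0465; -0.0465 4.4581]  S=[0.2219]  K=[0.5493; -0.2096]  nu=[1.5886]  x^+=[0.1840, 5.0744]  P^+=[0.0549 -0.0210; -0.0210 4.4483]

K[1,0] = -0.2096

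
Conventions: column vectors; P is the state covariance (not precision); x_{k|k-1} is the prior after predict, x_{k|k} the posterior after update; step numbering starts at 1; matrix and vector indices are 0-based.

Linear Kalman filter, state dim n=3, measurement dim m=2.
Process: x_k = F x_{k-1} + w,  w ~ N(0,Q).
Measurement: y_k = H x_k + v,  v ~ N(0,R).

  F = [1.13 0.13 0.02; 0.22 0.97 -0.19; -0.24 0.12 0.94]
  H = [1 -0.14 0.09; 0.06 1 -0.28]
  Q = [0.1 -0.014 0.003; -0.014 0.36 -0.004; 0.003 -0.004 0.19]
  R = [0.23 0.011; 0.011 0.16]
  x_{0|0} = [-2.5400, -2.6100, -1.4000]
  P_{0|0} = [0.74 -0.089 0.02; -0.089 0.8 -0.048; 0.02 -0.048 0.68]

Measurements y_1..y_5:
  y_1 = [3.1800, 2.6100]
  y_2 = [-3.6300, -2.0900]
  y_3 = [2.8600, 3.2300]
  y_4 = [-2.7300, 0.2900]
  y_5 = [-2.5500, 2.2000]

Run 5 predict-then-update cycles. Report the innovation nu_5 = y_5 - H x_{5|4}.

innov = [-1.5661, 1.1924]

step 1: x^-=[-3.2375, -2.8245, -1.0196]  P^-=[1.0332 0.1642 -0.1665; 0.1642 1.1511 -0.0907; -0.1665 -0.0907 0.8303]  S=[1.2188 0.0878; 0.0878 1.4560]  K=[0.8066 0.1388; -0.0631 0.8186; -0.0487 -0.2259]  nu=[6.1138, 5.3433]  x^+=[2.4351, 1.1635, -2.5239]  P^+=[0.1926 0.0037 -0.0565; 0.0037 0.1796 0.1770; -0.0565 0.1770 0.7512]
step 2: x^-=[2.8525, 2.1439, -2.8173]  P^-=[0.3488 0.0688 -0.0696; 0.0688 0.5065 0.0149; -0.0696 0.0149 0.9326]  S=[0.5641 0.0268; 0.0268 0.7431]  K=[0.5841 0.1259; -0.0338 0.6827; 0.0377 -0.3383]  nu=[-5.9288, -5.1939]  x^+=[-1.2647, -1.2019, -1.2841]  P^+=[0.1406 0.0055 -0.0452; 0.0055 0.1607 0.1863; -0.0452 0.1863 0.8475]
step 3: x^-=[-1.6111, -1.2002, -1.0477]  P^-=[0.2831 0.0527 -0.0407; 0.0527 0.4861 0.0090; -0.0407 0.0090 1.0114]  S=[0.5085 -0.0010; -0.0010 0.7290]  K=[0.5352 0.1119; -0.0274 0.6676; 0.0957 -0.3793]  nu=[4.3974, 4.2335]  x^+=[1.2162, 1.5056, -2.2327]  P^+=[0.1284 0.0060 -0.0360; 0.0060 0.1608 0.1950; -0.0360 0.1950 0.9017]
step 4: x^-=[1.5254, 2.1522, -2.2100]  P^-=[0.2682 0.0481 -0.0255; 0.0481 0.4837 0.0099; -0.0255 0.0099 1.0564]  S=[0.4979 -0.0113; -0.0113 0.7286]  K=[0.5229 0.1060; -0.0226 0.6637; 0.1280 -0.3925]  nu=[-3.7552, -2.5726]  x^+=[-0.7108, 0.5298, -1.6809]  P^+=[0.1251 0.0066 -0.0307; 0.0066 0.1622 0.2022; -0.0307 0.2022 0.9349]
step 5: x^-=[-0.7680, 0.6768, -1.3459]  P^-=[0.2645 0.0468 -0.0174; 0.0468 0.4832 0.0120; -0.0174 0.0120 1.0847]  S=[0.4962 -0.0154; -0.0154 0.7287]  K=[0.5199 0.1037; -0.0193 0.6620; 0.1459 -0.3987]  nu=[-1.5661, 1.1924]  x^+=[-1.4585, 1.4964, -2.0498]  P^+=[0.1242 0.0070 -0.0279; 0.0070 0.1633 0.2073; -0.0279 0.2073 0.9565]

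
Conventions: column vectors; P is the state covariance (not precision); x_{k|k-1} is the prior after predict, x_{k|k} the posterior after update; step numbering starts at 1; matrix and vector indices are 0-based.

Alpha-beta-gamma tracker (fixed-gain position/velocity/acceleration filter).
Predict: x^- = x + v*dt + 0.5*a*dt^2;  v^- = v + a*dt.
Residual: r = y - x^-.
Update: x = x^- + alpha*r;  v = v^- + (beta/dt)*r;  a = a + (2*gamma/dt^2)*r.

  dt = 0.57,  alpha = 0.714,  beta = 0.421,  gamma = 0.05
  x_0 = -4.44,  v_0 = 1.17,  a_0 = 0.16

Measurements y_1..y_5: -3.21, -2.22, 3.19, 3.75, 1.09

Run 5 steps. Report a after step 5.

a_post = -0.7006

step 1: x_pred=-3.7471  r=0.5371  x^+=-3.3636  v^+=1.6579  a^+=0.3253
step 2: x_pred=-2.3658  r=0.1458  x^+=-2.2617  v^+=1.9510  a^+=0.3702
step 3: x_pred=-1.0895  r=4.2795  x^+=1.9661  v^+=5.3228  a^+=1.6873
step 4: x_pred=5.2742  r=-1.5242  x^+=4.1859  v^+=5.1588  a^+=1.2182
step 5: x_pred=7.3244  r=-6.2344  x^+=2.8730  v^+=1.2486  a^+=-0.7006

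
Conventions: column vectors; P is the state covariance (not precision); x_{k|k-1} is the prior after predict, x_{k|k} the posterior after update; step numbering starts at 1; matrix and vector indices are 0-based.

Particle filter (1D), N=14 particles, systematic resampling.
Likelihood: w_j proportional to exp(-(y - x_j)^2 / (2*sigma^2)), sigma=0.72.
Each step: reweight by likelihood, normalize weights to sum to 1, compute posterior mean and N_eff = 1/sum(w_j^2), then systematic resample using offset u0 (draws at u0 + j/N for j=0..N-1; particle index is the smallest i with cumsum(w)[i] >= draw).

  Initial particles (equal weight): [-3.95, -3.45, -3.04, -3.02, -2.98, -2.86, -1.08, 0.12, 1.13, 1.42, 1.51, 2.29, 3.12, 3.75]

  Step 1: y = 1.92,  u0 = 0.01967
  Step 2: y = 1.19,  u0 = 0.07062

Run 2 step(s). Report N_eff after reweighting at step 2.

N_eff = 11.3185

step 1: w=[0.0000, 0.0000, 0.0000, 0.0000, 0.0000, 0.0000, 0.0001, 0.0129, 0.1614, 0.2316, 0.2506, 0.2583, 0.0735, 0.0117]  mean=1.7556  Neff=4.6536  idx=[8, 8, 8, 9, 9, 9, 10, 10, 10, 11, 11, 11, 11, 12]
step 2: w=[0.1014, 0.1014, 0.1014, 0.0967, 0.0967, 0.0967, 0.0922, 0.0922, 0.0922, 0.0317, 0.0317, 0.0317, 0.0317, 0.0028]  mean=1.4716  Neff=11.3185  idx=[0, 1, 2, 2, 3, 4, 5, 5, 6, 7, 8, 8, 10, 13]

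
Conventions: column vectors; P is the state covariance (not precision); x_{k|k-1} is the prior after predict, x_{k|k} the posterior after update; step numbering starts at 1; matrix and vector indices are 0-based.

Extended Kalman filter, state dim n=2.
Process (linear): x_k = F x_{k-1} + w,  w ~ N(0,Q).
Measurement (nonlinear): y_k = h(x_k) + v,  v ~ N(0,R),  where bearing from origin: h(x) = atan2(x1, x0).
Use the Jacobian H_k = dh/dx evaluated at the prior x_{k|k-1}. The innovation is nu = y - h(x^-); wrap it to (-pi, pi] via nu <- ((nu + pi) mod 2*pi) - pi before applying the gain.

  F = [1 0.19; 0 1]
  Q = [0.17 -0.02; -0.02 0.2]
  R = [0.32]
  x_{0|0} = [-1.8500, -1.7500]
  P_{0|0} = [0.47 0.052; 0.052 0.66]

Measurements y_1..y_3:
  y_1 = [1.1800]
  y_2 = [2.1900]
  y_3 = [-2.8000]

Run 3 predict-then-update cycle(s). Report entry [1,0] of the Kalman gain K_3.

step 1: x^-=[-2.1825, -1.7500]  P^-=[0.6836 0.1574; 0.1574 0.8600]  H_jac=[0.2236 -0.2789]  S=[0.4014]  K=[0.2714; -0.5098]  nu=[-2.6375]  x^+=[-2.8984, -0.4055]  P^+=[0.6540 0.2129; 0.2129 0.7557]
step 2: x^-=[-2.9755, -0.4055]  P^-=[0.9322 0.3365; 0.3365 0.9557]  H_jac=[0.0450 -0.3300]  S=[0.4159]  K=[-0.1662; -0.7217]  nu=[-1.0870]  x^+=[-2.7948, 0.3791]  P^+=[0.9207 0.2866; 0.2866 0.7390]
step 3: x^-=[-2.7228, 0.3791]  P^-=[1.2263 0.4071; 0.4071 0.9390]  H_jac=[-0.0502 -0.3603]  S=[0.4597]  K=[-0.4528; -0.7804]  nu=[0.4799]  x^+=[-2.9401, 0.0045]  P^+=[1.1321 0.2446; 0.2446 0.6591]

K[1,0] = -0.7804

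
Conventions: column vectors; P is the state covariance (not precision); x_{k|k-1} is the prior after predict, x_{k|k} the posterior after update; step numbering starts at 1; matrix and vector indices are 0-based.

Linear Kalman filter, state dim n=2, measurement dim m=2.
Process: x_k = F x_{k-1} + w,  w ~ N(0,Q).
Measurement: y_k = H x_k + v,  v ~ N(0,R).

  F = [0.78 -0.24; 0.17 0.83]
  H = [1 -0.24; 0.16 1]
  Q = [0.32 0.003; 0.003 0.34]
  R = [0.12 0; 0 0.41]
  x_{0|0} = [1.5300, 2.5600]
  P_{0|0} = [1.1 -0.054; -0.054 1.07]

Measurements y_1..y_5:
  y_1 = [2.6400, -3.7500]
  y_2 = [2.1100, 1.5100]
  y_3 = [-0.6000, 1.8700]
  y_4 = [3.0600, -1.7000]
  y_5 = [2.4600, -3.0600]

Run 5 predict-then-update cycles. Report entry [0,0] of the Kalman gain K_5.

K[0,0] = 0.7303

step 1: x^-=[0.5790, 2.3849]  P^-=[1.0711 -0.0970; -0.0970 1.0937]  S=[1.3007 -0.1844; -0.1844 1.5000]  K=[0.8635 0.1557; -0.1776 0.6969]  nu=[2.6334, -6.2275]  x^+=[1.8831, -2.4228]  P^+=[0.1145 0.0455; 0.0455 0.2785]
step 2: x^-=[2.0503, -1.6908]  P^-=[0.3887 -0.0097; -0.0097 0.5480]  S=[0.5449 -0.0786; -0.0786 0.9648]  K=[0.7341 0.1143; -0.1795 0.5517]  nu=[-0.3461, 2.8728]  x^+=[2.1245, -0.0437]  P^+=[0.0957 0.0315; 0.0315 0.2212]
step 3: x^-=[1.6676, 0.3249]  P^-=[0.3791 -0.0092; -0.0092 0.5040]  S=[0.5326 -0.0692; -0.0692 0.9208]  K=[0.7304 0.1107; -0.1753 0.5326]  nu=[-2.1896, 1.2783]  x^+=[0.2098, 1.3895]  P^+=[0.0949 0.0302; 0.0302 0.2135]
step 4: x^-=[-0.1698, 1.1890]  P^-=[0.3787 -0.0086; -0.0086 0.4984]  S=[0.5316 -0.0673; -0.0673 0.9153]  K=[0.7303 0.1105; -0.1741 0.5302]  nu=[3.5152, -2.8618]  x^+=[2.0813, -0.9403]  P^+=[0.0949 0.0301; 0.0301 0.2126]
step 5: x^-=[1.8491, -0.4266]  P^-=[0.3787 -0.0085; -0.0085 0.4977]  S=[0.5314 -0.0670; -0.0670 0.9146]  K=[0.7303 0.1105; -0.1739 0.5299]  nu=[0.5085, -2.9292]  x^+=[1.8969, -2.0672]  P^+=[0.0949 0.0301; 0.0301 0.2124]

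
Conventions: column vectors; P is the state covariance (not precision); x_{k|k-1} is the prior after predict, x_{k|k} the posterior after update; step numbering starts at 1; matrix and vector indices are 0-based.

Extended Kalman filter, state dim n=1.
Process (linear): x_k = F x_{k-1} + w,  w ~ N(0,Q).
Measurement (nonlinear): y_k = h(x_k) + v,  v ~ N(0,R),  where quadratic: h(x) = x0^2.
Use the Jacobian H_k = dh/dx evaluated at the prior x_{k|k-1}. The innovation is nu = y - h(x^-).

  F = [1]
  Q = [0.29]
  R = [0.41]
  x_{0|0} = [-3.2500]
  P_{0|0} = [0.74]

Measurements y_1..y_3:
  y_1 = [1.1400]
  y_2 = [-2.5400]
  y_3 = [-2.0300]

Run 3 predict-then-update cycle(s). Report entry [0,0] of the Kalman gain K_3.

K[0,0] = -0.3976

step 1: x^-=[-3.2500]  P^-=[1.0300]  H_jac=[-6.5000]  S=[43.9275]  K=[-0.1524]  nu=[-9.4225]  x^+=[-1.8139]  P^+=[0.0096]
step 2: x^-=[-1.8139]  P^-=[0.2996]  H_jac=[-3.6278]  S=[4.3533]  K=[-0.2497]  nu=[-5.8303]  x^+=[-0.3582]  P^+=[0.0282]
step 3: x^-=[-0.3582]  P^-=[0.3182]  H_jac=[-0.7163]  S=[0.5733]  K=[-0.3976]  nu=[-2.1583]  x^+=[0.5000]  P^+=[0.2276]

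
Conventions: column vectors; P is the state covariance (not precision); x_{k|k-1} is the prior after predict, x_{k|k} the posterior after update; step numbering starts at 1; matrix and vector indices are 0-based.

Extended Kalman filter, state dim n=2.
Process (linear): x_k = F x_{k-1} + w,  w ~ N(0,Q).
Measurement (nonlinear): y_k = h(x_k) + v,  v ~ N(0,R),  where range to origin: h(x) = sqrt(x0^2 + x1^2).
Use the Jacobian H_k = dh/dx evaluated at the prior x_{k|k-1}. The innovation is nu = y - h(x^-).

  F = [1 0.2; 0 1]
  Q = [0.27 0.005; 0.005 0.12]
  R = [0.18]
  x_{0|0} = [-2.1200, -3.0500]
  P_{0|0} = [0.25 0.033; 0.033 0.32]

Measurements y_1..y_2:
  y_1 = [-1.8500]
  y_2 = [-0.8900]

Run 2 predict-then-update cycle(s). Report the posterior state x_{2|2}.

step 1: x^-=[-2.7300, -3.0500]  P^-=[0.5460 0.1020; 0.1020 0.4400]  H_jac=[-0.6669 -0.7451]  S=[0.7685]  K=[-0.5727; -0.5151]  nu=[-5.9433]  x^+=[0.6739, 0.0115]  P^+=[0.2939 -0.1247; -0.1247 0.2361]
step 2: x^-=[0.6762, 0.0115]  P^-=[0.5235 -0.0725; -0.0725 0.3561]  H_jac=[0.9999 0.0170]  S=[0.7010]  K=[0.7449; -0.0948]  nu=[-1.5663]  x^+=[-0.4906, 0.1600]  P^+=[0.1345 -0.0230; -0.0230 0.3498]

x_post = [-0.4906, 0.1600]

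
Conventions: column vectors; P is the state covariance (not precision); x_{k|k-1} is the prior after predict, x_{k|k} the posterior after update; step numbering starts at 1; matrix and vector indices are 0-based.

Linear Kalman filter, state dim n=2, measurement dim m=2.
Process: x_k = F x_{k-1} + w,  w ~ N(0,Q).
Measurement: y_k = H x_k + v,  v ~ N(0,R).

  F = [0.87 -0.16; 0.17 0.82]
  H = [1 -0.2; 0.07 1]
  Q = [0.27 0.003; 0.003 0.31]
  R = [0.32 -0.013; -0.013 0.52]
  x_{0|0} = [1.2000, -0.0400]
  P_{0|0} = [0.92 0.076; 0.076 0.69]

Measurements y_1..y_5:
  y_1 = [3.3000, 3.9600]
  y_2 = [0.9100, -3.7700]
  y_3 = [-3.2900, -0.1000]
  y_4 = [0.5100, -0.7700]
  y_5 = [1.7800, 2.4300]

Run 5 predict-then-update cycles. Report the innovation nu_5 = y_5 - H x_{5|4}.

step 1: x^-=[1.0504, 0.1712]  P^-=[0.9629 0.1007; 0.1007 0.8217]  S=[1.2754 -0.0107; -0.0107 1.3605]  K=[0.7402 0.1293; -0.0448 0.6088]  nu=[2.2838, 3.7153]  x^+=[3.2215, 2.3307]  P^+=[0.2433 0.0406; 0.0406 0.3143]
step 2: x^-=[2.4298, 2.4588]  P^-=[0.4509 0.0256; 0.0256 0.5397]  S=[0.7822 -0.0641; -0.0641 1.0655]  K=[0.5771 0.0884; -0.0639 0.5044]  nu=[-1.0280, -6.3989]  x^+=[1.2709, -0.7028]  P^+=[0.1886 0.0253; 0.0253 0.2613]
step 3: x^-=[1.2181, -0.3603]  P^-=[0.4124 0.0139; 0.0139 0.4982]  S=[0.7467 -0.0700; -0.0700 1.0222]  K=[0.5560 0.0800; -0.0694 0.4836]  nu=[-4.5802, 0.1750]  x^+=[-1.3146, 0.0423]  P^+=[0.1812 0.0217; 0.0217 0.2509]
step 4: x^-=[-1.1504, -0.1888]  P^-=[0.4076 0.0118; 0.0118 0.4900]  S=[0.7424 -0.0709; -0.0709 1.0136]  K=[0.5533 0.0784; -0.0704 0.4793]  nu=[1.6227, -0.5007]  x^+=[-0.2920, -0.5430]  P^+=[0.1802 0.0210; 0.0210 0.2487]
step 5: x^-=[-0.1671, -0.4949]  P^-=[0.4069 0.0114; 0.0114 0.4883]  S=[0.7419 -0.0709; -0.0709 1.0119]  K=[0.5529 0.0782; -0.0705 0.4784]  nu=[1.8481, 2.9366]  x^+=[1.0843, 0.7796]  P^+=[0.1801 0.0209; 0.0209 0.2482]

innov = [1.8481, 2.9366]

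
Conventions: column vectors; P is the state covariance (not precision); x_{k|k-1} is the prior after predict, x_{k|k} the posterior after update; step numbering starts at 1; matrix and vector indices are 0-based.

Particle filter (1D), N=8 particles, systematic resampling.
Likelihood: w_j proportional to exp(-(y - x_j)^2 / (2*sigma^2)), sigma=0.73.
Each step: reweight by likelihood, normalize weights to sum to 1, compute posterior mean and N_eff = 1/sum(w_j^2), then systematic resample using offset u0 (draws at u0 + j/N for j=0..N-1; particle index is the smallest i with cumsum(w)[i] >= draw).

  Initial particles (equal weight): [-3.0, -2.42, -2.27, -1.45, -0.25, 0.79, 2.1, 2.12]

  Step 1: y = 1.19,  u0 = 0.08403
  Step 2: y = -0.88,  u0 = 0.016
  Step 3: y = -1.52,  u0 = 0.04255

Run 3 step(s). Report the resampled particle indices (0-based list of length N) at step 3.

resampled_idx = [0, 1, 2, 3, 4, 5, 6, 7]

step 1: w=[0.0000, 0.0000, 0.0000, 0.0008, 0.0749, 0.4508, 0.2409, 0.2327]  mean=1.3354  Neff=3.1152  idx=[5, 5, 5, 5, 6, 6, 7, 7]
step 2: w=[0.2492, 0.2492, 0.2492, 0.2492, 0.0008, 0.0008, 0.0007, 0.0007]  mean=0.7941  Neff=4.0250  idx=[0, 0, 1, 1, 2, 2, 3, 3]
step 3: w=[0.1250, 0.1250, 0.1250, 0.1250, 0.1250, 0.1250, 0.1250, 0.1250]  mean=0.7900  Neff=8.0000  idx=[0, 1, 2, 3, 4, 5, 6, 7]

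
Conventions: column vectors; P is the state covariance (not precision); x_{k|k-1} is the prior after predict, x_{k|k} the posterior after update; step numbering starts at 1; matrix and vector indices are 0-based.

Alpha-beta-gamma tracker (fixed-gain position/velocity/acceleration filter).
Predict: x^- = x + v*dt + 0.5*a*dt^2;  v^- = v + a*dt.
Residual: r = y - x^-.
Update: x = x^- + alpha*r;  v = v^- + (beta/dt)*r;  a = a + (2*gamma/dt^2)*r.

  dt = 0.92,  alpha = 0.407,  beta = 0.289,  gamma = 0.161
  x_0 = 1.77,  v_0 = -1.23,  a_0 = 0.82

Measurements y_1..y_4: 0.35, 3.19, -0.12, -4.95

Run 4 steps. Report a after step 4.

a_post = -2.5540

step 1: x_pred=0.9854  r=-0.6354  x^+=0.7268  v^+=-0.6752  a^+=0.5783
step 2: x_pred=0.3503  r=2.8397  x^+=1.5061  v^+=0.7488  a^+=1.6586
step 3: x_pred=2.8969  r=-3.0169  x^+=1.6690  v^+=1.3270  a^+=0.5108
step 4: x_pred=3.1061  r=-8.0561  x^+=-0.1728  v^+=-0.7337  a^+=-2.5540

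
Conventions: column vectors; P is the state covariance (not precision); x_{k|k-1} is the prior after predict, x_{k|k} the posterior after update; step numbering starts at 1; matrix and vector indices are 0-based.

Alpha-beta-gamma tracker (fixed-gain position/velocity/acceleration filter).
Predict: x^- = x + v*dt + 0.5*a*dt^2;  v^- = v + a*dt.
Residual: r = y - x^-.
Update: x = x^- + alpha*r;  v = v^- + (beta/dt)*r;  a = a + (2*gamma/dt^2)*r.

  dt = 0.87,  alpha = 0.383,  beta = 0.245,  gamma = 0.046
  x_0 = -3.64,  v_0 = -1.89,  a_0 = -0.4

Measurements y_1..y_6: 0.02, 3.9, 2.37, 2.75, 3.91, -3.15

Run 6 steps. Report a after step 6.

step 1: x_pred=-5.4357  r=5.4557  x^+=-3.3462  v^+=-0.7016  a^+=0.2631
step 2: x_pred=-3.8570  r=7.7570  x^+=-0.8861  v^+=1.7117  a^+=1.2060
step 3: x_pred=1.0595  r=1.3105  x^+=1.5614  v^+=3.1300  a^+=1.3653
step 4: x_pred=4.8012  r=-2.0512  x^+=4.0156  v^+=3.7401  a^+=1.1159
step 5: x_pred=7.6918  r=-3.7818  x^+=6.2434  v^+=3.6460  a^+=0.6563
step 6: x_pred=9.6638  r=-12.8138  x^+=4.7561  v^+=0.6085  a^+=-0.9012

a_post = -0.9012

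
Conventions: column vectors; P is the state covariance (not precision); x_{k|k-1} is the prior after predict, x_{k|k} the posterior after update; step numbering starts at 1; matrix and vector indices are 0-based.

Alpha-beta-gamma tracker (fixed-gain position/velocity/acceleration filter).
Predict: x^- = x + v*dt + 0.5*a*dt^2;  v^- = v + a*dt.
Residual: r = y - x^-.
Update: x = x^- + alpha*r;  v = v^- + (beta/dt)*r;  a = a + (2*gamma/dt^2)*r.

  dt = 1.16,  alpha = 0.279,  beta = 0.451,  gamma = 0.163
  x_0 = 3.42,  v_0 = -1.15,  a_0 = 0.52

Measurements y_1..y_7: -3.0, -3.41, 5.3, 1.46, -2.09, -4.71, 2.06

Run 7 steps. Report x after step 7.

x_post = 4.4893

step 1: x_pred=2.4359  r=-5.4359  x^+=0.9193  v^+=-2.6602  a^+=-0.7970
step 2: x_pred=-2.7028  r=-0.7072  x^+=-2.9001  v^+=-3.8596  a^+=-0.9683
step 3: x_pred=-8.0288  r=13.3288  x^+=-4.3100  v^+=0.1993  a^+=2.2609
step 4: x_pred=-2.5578  r=4.0178  x^+=-1.4368  v^+=4.3840  a^+=3.2343
step 5: x_pred=5.8246  r=-7.9146  x^+=3.6164  v^+=5.0586  a^+=1.3168
step 6: x_pred=10.3703  r=-15.0803  x^+=6.1629  v^+=0.7229  a^+=-2.3367
step 7: x_pred=5.4293  r=-3.3693  x^+=4.4893  v^+=-3.2977  a^+=-3.1530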